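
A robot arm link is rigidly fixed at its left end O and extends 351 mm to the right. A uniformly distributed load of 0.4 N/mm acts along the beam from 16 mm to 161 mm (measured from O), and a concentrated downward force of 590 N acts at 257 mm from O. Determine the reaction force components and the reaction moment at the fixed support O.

O_x = 0, O_y = 648.0 N, M_O = 156800 N·mm

Resultant of the distributed load: 0.4 × 145 = 58 N at 88.5 mm from O.
ΣF_x = 0: O_x = 0.
ΣF_y = 0: O_y − 0.4·145 − 590 = 0 → O_y = 648.0 N.
ΣM about O: M_O − (0.4·145)·88.5 − 590·257 = 0 → M_O = 156800 N·mm.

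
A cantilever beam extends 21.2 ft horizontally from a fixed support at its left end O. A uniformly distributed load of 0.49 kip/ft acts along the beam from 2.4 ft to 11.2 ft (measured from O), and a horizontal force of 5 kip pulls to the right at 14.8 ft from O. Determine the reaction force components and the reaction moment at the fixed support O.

O_x = -5.000 kip, O_y = 4.312 kip, M_O = 29.32 kip·ft

Resultant of the distributed load: 0.49 × 8.8 = 4.312 kip at 6.8 ft from O.
ΣF_x = 0: O_x + 5 = 0 → O_x = -5.000 kip.
ΣF_y = 0: O_y − 0.49·8.8 = 0 → O_y = 4.312 kip.
ΣM about O: M_O − (0.49·8.8)·6.8 = 0 → M_O = 29.32 kip·ft.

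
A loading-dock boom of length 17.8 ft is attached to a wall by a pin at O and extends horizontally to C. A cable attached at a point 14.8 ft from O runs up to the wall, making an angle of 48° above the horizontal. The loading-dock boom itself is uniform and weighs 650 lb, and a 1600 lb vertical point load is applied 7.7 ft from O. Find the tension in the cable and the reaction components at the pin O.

T = 1646 lb, O_x = 1101 lb, O_y = 1027 lb

ΣM about O: T·sin48°·14.8 − 650·8.9 − 1600·7.7 = 0 → T = 18105/(14.8·0.743145) = 1646.13 ≈ 1646 lb.
ΣF_x = 0: O_x − T·cos48° = 0 → O_x = 1646.13 × 0.669131 = 1101 lb.
ΣF_y = 0: O_y + T·sin48° − 650 − 1600 = 0 → O_y = 2250 − 1646.13 × 0.743145 = 1027 lb.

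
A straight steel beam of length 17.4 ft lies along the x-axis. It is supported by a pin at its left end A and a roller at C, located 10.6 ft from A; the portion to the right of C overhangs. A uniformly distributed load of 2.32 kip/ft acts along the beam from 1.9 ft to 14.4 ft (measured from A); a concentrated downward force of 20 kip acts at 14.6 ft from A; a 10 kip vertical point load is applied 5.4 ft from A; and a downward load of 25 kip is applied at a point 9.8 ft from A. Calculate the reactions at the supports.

A_x = 0, A_y = 5.948 kip, C_y = 78.05 kip

Resultant of the distributed load: 2.32 × 12.5 = 29 kip at 8.15 ft from A.
Taking moments about A: C_y·10.6 − (2.32·12.5)·8.15 − 20·14.6 − 10·5.4 − 25·9.8 = 0 → C_y = 827.35/10.6 = 78.0519 ≈ 78.05 kip.
ΣF_y = 0: A_y + 78.0519 − 2.32·12.5 − 20 − 10 − 25 = 0 → A_y = 5.948 kip.
ΣF_x = 0: no horizontal applied forces, so A_x = 0.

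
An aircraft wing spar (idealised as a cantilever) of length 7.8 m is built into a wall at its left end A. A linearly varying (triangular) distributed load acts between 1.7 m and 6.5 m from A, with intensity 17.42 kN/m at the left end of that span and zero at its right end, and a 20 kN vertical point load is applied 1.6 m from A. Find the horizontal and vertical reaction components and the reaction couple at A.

Resultant of the triangular load: ½ × 17.42 × 4.8 = 41.808 kN, acting at 3.3 m from A (one-third of the span from the peak).
ΣF_x = 0: A_x = 0.
ΣF_y = 0: A_y − ½·17.42·4.8 − 20 = 0 → A_y = 61.81 kN.
ΣM about A: M_A − (½·17.42·4.8)·3.3 − 20·1.6 = 0 → M_A = 170.0 kN·m.

A_x = 0, A_y = 61.81 kN, M_A = 170.0 kN·m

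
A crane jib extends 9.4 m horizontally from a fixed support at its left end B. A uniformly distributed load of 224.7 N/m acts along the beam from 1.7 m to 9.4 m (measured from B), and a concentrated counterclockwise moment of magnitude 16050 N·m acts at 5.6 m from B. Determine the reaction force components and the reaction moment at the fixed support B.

Resultant of the distributed load: 224.7 × 7.7 = 1730.19 N at 5.55 m from B.
ΣF_x = 0: B_x = 0.
ΣF_y = 0: B_y − 224.7·7.7 = 0 → B_y = 1730 N.
ΣM about B: M_B − (224.7·7.7)·5.55 + 16050 = 0 → M_B = -6447 N·m.

B_x = 0, B_y = 1730 N, M_B = -6447 N·m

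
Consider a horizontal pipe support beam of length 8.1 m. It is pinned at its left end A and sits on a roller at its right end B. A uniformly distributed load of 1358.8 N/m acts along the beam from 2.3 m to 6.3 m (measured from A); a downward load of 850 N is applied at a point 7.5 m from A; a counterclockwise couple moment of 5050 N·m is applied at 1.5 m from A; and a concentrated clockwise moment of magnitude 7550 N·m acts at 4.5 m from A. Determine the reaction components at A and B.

A_x = 0, A_y = 2304 N, B_y = 3981 N

Resultant of the distributed load: 1358.8 × 4 = 5435.2 N at 4.3 m from A.
Moments about A: B_y·8.1 − (1358.8·4)·4.3 − 850·7.5 + 5050 − 7550 = 0 → B_y = 32246.36/8.1 = 3981.03 ≈ 3981 N.
ΣF_y = 0: A_y + 3981.03 − 1358.8·4 − 850 = 0 → A_y = 2304 N.
ΣF_x = 0: no horizontal applied forces, so A_x = 0.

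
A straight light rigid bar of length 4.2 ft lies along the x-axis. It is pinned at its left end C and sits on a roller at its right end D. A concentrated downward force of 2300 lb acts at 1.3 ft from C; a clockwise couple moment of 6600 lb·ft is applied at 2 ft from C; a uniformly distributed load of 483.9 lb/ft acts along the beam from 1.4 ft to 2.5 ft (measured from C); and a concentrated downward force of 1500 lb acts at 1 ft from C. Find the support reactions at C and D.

Resultant of the distributed load: 483.9 × 1.1 = 532.29 lb at 1.95 ft from C.
Taking moments about C: D_y·4.2 − 2300·1.3 − 6600 − (483.9·1.1)·1.95 − 1500·1 = 0 → D_y = 12127.9655/4.2 = 2887.61 ≈ 2888 lb.
ΣF_y = 0: C_y + 2887.61 − 2300 − 483.9·1.1 − 1500 = 0 → C_y = 1445 lb.
ΣF_x = 0: no horizontal applied forces, so C_x = 0.

C_x = 0, C_y = 1445 lb, D_y = 2888 lb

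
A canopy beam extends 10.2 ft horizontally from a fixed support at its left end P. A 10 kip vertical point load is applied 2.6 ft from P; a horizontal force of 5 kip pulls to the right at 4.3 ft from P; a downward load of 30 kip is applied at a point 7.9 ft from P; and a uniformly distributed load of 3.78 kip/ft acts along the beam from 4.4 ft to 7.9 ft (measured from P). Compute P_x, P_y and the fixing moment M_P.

Resultant of the distributed load: 3.78 × 3.5 = 13.23 kip at 6.15 ft from P.
ΣF_x = 0: P_x + 5 = 0 → P_x = -5.000 kip.
ΣF_y = 0: P_y − 10 − 30 − 3.78·3.5 = 0 → P_y = 53.23 kip.
ΣM about P: M_P − 10·2.6 − 30·7.9 − (3.78·3.5)·6.15 = 0 → M_P = 344.4 kip·ft.

P_x = -5.000 kip, P_y = 53.23 kip, M_P = 344.4 kip·ft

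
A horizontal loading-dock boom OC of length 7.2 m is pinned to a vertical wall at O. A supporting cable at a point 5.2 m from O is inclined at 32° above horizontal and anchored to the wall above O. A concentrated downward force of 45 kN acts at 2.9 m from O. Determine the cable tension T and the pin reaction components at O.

T = 47.36 kN, O_x = 40.16 kN, O_y = 19.90 kN

ΣM about O: T·sin32°·5.2 − 45·2.9 = 0 → T = 130.5/(5.2·0.529919) = 47.3585 ≈ 47.36 kN.
ΣF_x = 0: O_x − T·cos32° = 0 → O_x = 47.3585 × 0.848048 = 40.16 kN.
ΣF_y = 0: O_y + T·sin32° − 45 = 0 → O_y = 45 − 47.3585 × 0.529919 = 19.90 kN.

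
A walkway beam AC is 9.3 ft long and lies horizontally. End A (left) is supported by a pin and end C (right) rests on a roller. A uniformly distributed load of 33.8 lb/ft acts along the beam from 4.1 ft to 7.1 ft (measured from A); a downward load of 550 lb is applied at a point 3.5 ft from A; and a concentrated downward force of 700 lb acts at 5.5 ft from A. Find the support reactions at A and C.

Resultant of the distributed load: 33.8 × 3 = 101.4 lb at 5.6 ft from A.
Taking moments about A: C_y·9.3 − (33.8·3)·5.6 − 550·3.5 − 700·5.5 = 0 → C_y = 6342.84/9.3 = 682.026 ≈ 682.0 lb.
ΣF_y = 0: A_y + 682.026 − 33.8·3 − 550 − 700 = 0 → A_y = 669.4 lb.
ΣF_x = 0: no horizontal applied forces, so A_x = 0.

A_x = 0, A_y = 669.4 lb, C_y = 682.0 lb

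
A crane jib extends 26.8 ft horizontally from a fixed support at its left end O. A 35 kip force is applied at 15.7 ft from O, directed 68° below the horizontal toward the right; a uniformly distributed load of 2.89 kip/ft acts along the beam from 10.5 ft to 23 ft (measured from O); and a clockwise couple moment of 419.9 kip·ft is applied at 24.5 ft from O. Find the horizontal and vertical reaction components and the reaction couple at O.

O_x = -13.11 kip, O_y = 68.58 kip, M_O = 1534 kip·ft

Resultant of the distributed load: 2.89 × 12.5 = 36.125 kip at 16.75 ft from O.
ΣF_x = 0: O_x + 35·cos68° = 0 → O_x = -13.11 kip.
ΣF_y = 0: O_y − 35·sin68° − 2.89·12.5 = 0 → O_y = 68.58 kip.
ΣM about O: M_O − 35·sin68°·15.7 − (2.89·12.5)·16.75 − 419.9 = 0 → M_O = 1534 kip·ft.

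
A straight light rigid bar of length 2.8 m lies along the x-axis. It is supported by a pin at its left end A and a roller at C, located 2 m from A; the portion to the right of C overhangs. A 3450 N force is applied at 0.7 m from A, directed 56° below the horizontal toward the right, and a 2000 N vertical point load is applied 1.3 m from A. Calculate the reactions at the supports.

A_x = -1929 N, A_y = 2559 N, C_y = 2301 N

ΣM about A: C_y·2 − 3450·sin56°·0.7 − 2000·1.3 = 0 → C_y = 4602.13/2 = 2301.07 ≈ 2301 N.
ΣF_y = 0: A_y + 2301.07 − 3450·sin56° − 2000 = 0 → A_y = 2559 N.
ΣF_x = 0: A_x + 3450·cos56° = 0 → A_x = -1929 N.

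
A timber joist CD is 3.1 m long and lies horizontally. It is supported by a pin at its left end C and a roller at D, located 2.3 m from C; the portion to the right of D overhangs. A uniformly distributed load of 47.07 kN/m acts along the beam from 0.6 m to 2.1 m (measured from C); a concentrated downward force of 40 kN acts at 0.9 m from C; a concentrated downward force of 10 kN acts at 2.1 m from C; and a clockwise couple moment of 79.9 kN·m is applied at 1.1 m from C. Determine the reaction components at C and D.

Resultant of the distributed load: 47.07 × 1.5 = 70.605 kN at 1.35 m from C.
ΣM about C: D_y·2.3 − (47.07·1.5)·1.35 − 40·0.9 − 10·2.1 − 79.9 = 0 → D_y = 232.21675/2.3 = 100.964 ≈ 101.0 kN.
ΣF_y = 0: C_y + 100.964 − 47.07·1.5 − 40 − 10 = 0 → C_y = 19.64 kN.
ΣF_x = 0: no horizontal applied forces, so C_x = 0.

C_x = 0, C_y = 19.64 kN, D_y = 101.0 kN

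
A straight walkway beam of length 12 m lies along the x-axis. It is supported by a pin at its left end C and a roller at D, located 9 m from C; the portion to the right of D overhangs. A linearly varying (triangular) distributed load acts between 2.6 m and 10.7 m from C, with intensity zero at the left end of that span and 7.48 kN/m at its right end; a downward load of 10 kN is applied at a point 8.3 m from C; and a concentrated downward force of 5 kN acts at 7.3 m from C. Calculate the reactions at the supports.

Resultant of the triangular load: ½ × 7.48 × 8.1 = 30.294 kN, acting at 8 m from C (one-third of the span from the peak).
Taking moments about C: D_y·9 − (½·7.48·8.1)·8 − 10·8.3 − 5·7.3 = 0 → D_y = 361.852/9 = 40.2058 ≈ 40.21 kN.
ΣF_y = 0: C_y + 40.2058 − ½·7.48·8.1 − 10 − 5 = 0 → C_y = 5.088 kN.
ΣF_x = 0: no horizontal applied forces, so C_x = 0.

C_x = 0, C_y = 5.088 kN, D_y = 40.21 kN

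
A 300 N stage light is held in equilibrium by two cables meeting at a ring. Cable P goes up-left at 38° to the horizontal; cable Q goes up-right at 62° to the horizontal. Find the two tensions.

ΣF_x = 0: −T_P·cos38° + T_Q·cos62° = 0 → T_Q = 1.67851·T_P.
ΣF_y = 0: T_P·sin38° + T_Q·sin62° = 300.
Substitute: T_P·(0.615661 + 1.67851·0.882948) = 300 → T_P = 143.014 ≈ 143.0 N.
Then T_Q = 1.67851 × 143.014 = 240.1 N.

T_P = 143.0 N, T_Q = 240.1 N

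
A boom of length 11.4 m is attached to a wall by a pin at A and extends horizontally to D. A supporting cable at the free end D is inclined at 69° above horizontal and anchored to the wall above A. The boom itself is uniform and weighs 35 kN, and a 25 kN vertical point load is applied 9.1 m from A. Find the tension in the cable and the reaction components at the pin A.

T = 40.12 kN, A_x = 14.38 kN, A_y = 22.54 kN

ΣM about A: T·sin69°·11.4 − 35·5.7 − 25·9.1 = 0 → T = 427/(11.4·0.93358) = 40.121 ≈ 40.12 kN.
ΣF_x = 0: A_x − T·cos69° = 0 → A_x = 40.121 × 0.358368 = 14.38 kN.
ΣF_y = 0: A_y + T·sin69° − 35 − 25 = 0 → A_y = 60 − 40.121 × 0.93358 = 22.54 kN.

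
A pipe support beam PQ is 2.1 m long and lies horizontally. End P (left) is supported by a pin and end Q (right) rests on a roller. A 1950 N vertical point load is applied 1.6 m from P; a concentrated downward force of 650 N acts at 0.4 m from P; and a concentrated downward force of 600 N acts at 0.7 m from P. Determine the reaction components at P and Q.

Taking moments about P: Q_y·2.1 − 1950·1.6 − 650·0.4 − 600·0.7 = 0 → Q_y = 3800/2.1 = 1809.52 ≈ 1810 N.
ΣF_y = 0: P_y + 1809.52 − 1950 − 650 − 600 = 0 → P_y = 1390 N.
ΣF_x = 0: no horizontal applied forces, so P_x = 0.

P_x = 0, P_y = 1390 N, Q_y = 1810 N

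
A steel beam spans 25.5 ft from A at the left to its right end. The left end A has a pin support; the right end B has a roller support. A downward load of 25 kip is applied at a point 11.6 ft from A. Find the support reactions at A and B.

A_x = 0, A_y = 13.63 kip, B_y = 11.37 kip

ΣM about A: B_y·25.5 − 25·11.6 = 0 → B_y = 290/25.5 = 11.3725 ≈ 11.37 kip.
ΣF_y = 0: A_y + 11.3725 − 25 = 0 → A_y = 13.63 kip.
ΣF_x = 0: no horizontal applied forces, so A_x = 0.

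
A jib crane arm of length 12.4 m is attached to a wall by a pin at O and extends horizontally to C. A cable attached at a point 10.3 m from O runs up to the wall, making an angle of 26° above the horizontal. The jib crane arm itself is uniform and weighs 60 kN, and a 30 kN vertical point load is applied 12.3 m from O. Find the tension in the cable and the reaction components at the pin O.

T = 164.1 kN, O_x = 147.5 kN, O_y = 18.06 kN

ΣM about O: T·sin26°·10.3 − 60·6.2 − 30·12.3 = 0 → T = 741/(10.3·0.438371) = 164.112 ≈ 164.1 kN.
ΣF_x = 0: O_x − T·cos26° = 0 → O_x = 164.112 × 0.898794 = 147.5 kN.
ΣF_y = 0: O_y + T·sin26° − 60 − 30 = 0 → O_y = 90 − 164.112 × 0.438371 = 18.06 kN.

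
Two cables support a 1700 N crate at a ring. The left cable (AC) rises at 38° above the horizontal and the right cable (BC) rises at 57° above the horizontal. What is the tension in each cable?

T_AC = 929.4 N, T_BC = 1345 N

ΣF_x = 0: −T_AC·cos38° + T_BC·cos57° = 0 → T_BC = 1.44685·T_AC.
ΣF_y = 0: T_AC·sin38° + T_BC·sin57° = 1700.
Substitute: T_AC·(0.615661 + 1.44685·0.838671) = 1700 → T_AC = 929.423 ≈ 929.4 N.
Then T_BC = 1.44685 × 929.423 = 1345 N.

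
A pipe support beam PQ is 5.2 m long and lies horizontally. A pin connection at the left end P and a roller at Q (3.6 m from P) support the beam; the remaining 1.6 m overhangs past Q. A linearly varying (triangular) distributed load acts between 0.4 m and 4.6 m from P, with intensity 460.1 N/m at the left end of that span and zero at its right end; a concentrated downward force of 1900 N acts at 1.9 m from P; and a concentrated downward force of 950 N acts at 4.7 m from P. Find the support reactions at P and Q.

Resultant of the triangular load: ½ × 460.1 × 4.2 = 966.21 N, acting at 1.8 m from P (one-third of the span from the peak).
Moments about P: Q_y·3.6 − (½·460.1·4.2)·1.8 − 1900·1.9 − 950·4.7 = 0 → Q_y = 9814.178/3.6 = 2726.16 ≈ 2726 N.
ΣF_y = 0: P_y + 2726.16 − ½·460.1·4.2 − 1900 − 950 = 0 → P_y = 1090 N.
ΣF_x = 0: no horizontal applied forces, so P_x = 0.

P_x = 0, P_y = 1090 N, Q_y = 2726 N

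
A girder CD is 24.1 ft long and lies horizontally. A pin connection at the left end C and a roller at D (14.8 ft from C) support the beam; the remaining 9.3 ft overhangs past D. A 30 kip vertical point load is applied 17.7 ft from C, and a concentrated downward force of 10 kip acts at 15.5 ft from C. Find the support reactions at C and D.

Moments about C: D_y·14.8 − 30·17.7 − 10·15.5 = 0 → D_y = 686/14.8 = 46.3514 ≈ 46.35 kip.
ΣF_y = 0: C_y + 46.3514 − 30 − 10 = 0 → C_y = -6.351 kip.
ΣF_x = 0: no horizontal applied forces, so C_x = 0.

C_x = 0, C_y = -6.351 kip, D_y = 46.35 kip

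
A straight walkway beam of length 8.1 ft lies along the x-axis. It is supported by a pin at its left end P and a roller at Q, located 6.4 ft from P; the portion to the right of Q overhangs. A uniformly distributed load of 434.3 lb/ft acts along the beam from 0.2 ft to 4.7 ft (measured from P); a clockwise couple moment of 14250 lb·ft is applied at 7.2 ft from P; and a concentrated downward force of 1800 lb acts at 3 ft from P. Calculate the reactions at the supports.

Resultant of the distributed load: 434.3 × 4.5 = 1954.35 lb at 2.45 ft from P.
ΣM about P: Q_y·6.4 − (434.3·4.5)·2.45 − 14250 − 1800·3 = 0 → Q_y = 24438.1575/6.4 = 3818.46 ≈ 3818 lb.
ΣF_y = 0: P_y + 3818.46 − 434.3·4.5 − 1800 = 0 → P_y = -64.11 lb.
ΣF_x = 0: no horizontal applied forces, so P_x = 0.

P_x = 0, P_y = -64.11 lb, Q_y = 3818 lb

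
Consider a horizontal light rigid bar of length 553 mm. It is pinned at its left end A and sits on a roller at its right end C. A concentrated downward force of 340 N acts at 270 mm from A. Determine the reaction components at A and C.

A_x = 0, A_y = 174.0 N, C_y = 166.0 N

ΣM about A: C_y·553 − 340·270 = 0 → C_y = 91800/553 = 166.004 ≈ 166.0 N.
ΣF_y = 0: A_y + 166.004 − 340 = 0 → A_y = 174.0 N.
ΣF_x = 0: no horizontal applied forces, so A_x = 0.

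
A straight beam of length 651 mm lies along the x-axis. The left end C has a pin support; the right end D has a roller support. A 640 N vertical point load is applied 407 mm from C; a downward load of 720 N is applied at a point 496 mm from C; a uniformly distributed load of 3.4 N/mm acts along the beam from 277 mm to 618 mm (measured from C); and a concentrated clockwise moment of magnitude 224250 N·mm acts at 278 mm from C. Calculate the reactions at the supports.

Resultant of the distributed load: 3.4 × 341 = 1159.4 N at 447.5 mm from C.
Taking moments about C: D_y·651 − 640·407 − 720·496 − (3.4·341)·447.5 − 224250 = 0 → D_y = 1360681.5/651 = 2090.14 ≈ 2090 N.
ΣF_y = 0: C_y + 2090.14 − 640 − 720 − 3.4·341 = 0 → C_y = 429.3 N.
ΣF_x = 0: no horizontal applied forces, so C_x = 0.

C_x = 0, C_y = 429.3 N, D_y = 2090 N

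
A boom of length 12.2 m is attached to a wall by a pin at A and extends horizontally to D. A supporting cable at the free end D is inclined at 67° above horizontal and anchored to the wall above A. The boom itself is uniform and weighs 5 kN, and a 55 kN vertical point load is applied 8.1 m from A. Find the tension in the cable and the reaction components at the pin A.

ΣM about A: T·sin67°·12.2 − 5·6.1 − 55·8.1 = 0 → T = 476/(12.2·0.920505) = 42.3859 ≈ 42.39 kN.
ΣF_x = 0: A_x − T·cos67° = 0 → A_x = 42.3859 × 0.390731 = 16.56 kN.
ΣF_y = 0: A_y + T·sin67° − 5 − 55 = 0 → A_y = 60 − 42.3859 × 0.920505 = 20.98 kN.

T = 42.39 kN, A_x = 16.56 kN, A_y = 20.98 kN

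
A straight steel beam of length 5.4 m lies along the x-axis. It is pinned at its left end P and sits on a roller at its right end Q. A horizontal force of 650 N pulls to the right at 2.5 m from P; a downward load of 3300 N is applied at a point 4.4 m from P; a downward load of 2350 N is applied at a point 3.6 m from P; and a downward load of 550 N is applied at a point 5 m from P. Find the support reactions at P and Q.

P_x = -650.0 N, P_y = 1435 N, Q_y = 4765 N

ΣM about P: Q_y·5.4 − 3300·4.4 − 2350·3.6 − 550·5 = 0 → Q_y = 25730/5.4 = 4764.81 ≈ 4765 N.
ΣF_y = 0: P_y + 4764.81 − 3300 − 2350 − 550 = 0 → P_y = 1435 N.
ΣF_x = 0: P_x + 650 = 0 → P_x = -650.0 N.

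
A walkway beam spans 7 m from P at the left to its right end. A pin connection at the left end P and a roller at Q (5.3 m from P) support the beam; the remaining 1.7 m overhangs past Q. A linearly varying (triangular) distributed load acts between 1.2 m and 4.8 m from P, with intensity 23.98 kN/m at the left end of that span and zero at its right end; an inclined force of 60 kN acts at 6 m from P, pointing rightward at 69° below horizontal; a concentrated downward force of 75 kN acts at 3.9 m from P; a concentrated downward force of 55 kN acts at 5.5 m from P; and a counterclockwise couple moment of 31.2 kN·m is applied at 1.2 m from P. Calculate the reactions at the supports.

Resultant of the triangular load: ½ × 23.98 × 3.6 = 43.164 kN, acting at 2.4 m from P (one-third of the span from the peak).
Moments about P: Q_y·5.3 − (½·23.98·3.6)·2.4 − 60·sin69°·6 − 75·3.9 − 55·5.5 + 31.2 = 0 → Q_y = 1003.48/5.3 = 189.336 ≈ 189.3 kN.
ΣF_y = 0: P_y + 189.336 − ½·23.98·3.6 − 60·sin69° − 75 − 55 = 0 → P_y = 39.84 kN.
ΣF_x = 0: P_x + 60·cos69° = 0 → P_x = -21.50 kN.

P_x = -21.50 kN, P_y = 39.84 kN, Q_y = 189.3 kN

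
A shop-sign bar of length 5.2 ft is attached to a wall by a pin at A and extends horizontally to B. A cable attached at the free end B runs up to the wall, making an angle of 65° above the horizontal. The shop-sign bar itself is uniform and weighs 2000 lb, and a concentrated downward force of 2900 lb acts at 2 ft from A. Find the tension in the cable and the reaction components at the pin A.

ΣM about A: T·sin65°·5.2 − 2000·2.6 − 2900·2 = 0 → T = 11000/(5.2·0.906308) = 2334.07 ≈ 2334 lb.
ΣF_x = 0: A_x − T·cos65° = 0 → A_x = 2334.07 × 0.422618 = 986.4 lb.
ΣF_y = 0: A_y + T·sin65° − 2000 − 2900 = 0 → A_y = 4900 − 2334.07 × 0.906308 = 2785 lb.

T = 2334 lb, A_x = 986.4 lb, A_y = 2785 lb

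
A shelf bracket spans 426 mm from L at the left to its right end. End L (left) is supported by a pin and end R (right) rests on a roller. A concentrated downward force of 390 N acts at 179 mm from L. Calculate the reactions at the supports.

Taking moments about L: R_y·426 − 390·179 = 0 → R_y = 69810/426 = 163.873 ≈ 163.9 N.
ΣF_y = 0: L_y + 163.873 − 390 = 0 → L_y = 226.1 N.
ΣF_x = 0: no horizontal applied forces, so L_x = 0.

L_x = 0, L_y = 226.1 N, R_y = 163.9 N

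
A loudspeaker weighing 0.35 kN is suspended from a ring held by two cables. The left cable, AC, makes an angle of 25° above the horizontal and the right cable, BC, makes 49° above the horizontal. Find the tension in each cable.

ΣF_x = 0: −T_AC·cos25° + T_BC·cos49° = 0 → T_BC = 1.38144·T_AC.
ΣF_y = 0: T_AC·sin25° + T_BC·sin49° = 0.35.
Substitute: T_AC·(0.422618 + 1.38144·0.75471) = 0.35 → T_AC = 0.238874 ≈ 0.2389 kN.
Then T_BC = 1.38144 × 0.238874 = 0.3300 kN.

T_AC = 0.2389 kN, T_BC = 0.3300 kN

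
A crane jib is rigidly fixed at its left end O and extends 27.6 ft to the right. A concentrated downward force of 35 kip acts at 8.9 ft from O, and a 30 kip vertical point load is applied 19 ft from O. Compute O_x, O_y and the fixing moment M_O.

O_x = 0, O_y = 65.00 kip, M_O = 881.5 kip·ft

ΣF_x = 0: O_x = 0.
ΣF_y = 0: O_y − 35 − 30 = 0 → O_y = 65.00 kip.
ΣM about O: M_O − 35·8.9 − 30·19 = 0 → M_O = 881.5 kip·ft.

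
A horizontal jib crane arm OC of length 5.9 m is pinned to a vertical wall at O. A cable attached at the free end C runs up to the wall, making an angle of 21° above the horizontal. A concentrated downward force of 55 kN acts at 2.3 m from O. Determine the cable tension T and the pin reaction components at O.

ΣM about O: T·sin21°·5.9 − 55·2.3 = 0 → T = 126.5/(5.9·0.358368) = 59.8287 ≈ 59.83 kN.
ΣF_x = 0: O_x − T·cos21° = 0 → O_x = 59.8287 × 0.93358 = 55.85 kN.
ΣF_y = 0: O_y + T·sin21° − 55 = 0 → O_y = 55 − 59.8287 × 0.358368 = 33.56 kN.

T = 59.83 kN, O_x = 55.85 kN, O_y = 33.56 kN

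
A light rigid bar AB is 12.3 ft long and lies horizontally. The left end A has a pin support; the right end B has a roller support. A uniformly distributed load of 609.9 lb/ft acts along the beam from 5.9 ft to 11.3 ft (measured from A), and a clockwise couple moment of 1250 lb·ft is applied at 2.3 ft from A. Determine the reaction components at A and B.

Resultant of the distributed load: 609.9 × 5.4 = 3293.46 lb at 8.6 ft from A.
ΣM about A: B_y·12.3 − (609.9·5.4)·8.6 − 1250 = 0 → B_y = 29573.756/12.3 = 2404.37 ≈ 2404 lb.
ΣF_y = 0: A_y + 2404.37 − 609.9·5.4 = 0 → A_y = 889.1 lb.
ΣF_x = 0: no horizontal applied forces, so A_x = 0.

A_x = 0, A_y = 889.1 lb, B_y = 2404 lb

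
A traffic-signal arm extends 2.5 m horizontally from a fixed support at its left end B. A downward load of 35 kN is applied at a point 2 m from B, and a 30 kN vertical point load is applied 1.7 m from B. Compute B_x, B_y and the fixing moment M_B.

ΣF_x = 0: B_x = 0.
ΣF_y = 0: B_y − 35 − 30 = 0 → B_y = 65.00 kN.
ΣM about B: M_B − 35·2 − 30·1.7 = 0 → M_B = 121.0 kN·m.

B_x = 0, B_y = 65.00 kN, M_B = 121.0 kN·m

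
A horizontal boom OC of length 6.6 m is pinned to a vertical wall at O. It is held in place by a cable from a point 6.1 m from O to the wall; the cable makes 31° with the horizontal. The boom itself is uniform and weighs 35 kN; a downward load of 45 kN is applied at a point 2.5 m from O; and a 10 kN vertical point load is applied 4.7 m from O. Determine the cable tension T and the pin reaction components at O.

T = 87.53 kN, O_x = 75.03 kN, O_y = 44.92 kN

ΣM about O: T·sin31°·6.1 − 35·3.3 − 45·2.5 − 10·4.7 = 0 → T = 275/(6.1·0.515038) = 87.5313 ≈ 87.53 kN.
ΣF_x = 0: O_x − T·cos31° = 0 → O_x = 87.5313 × 0.857167 = 75.03 kN.
ΣF_y = 0: O_y + T·sin31° − 35 − 45 − 10 = 0 → O_y = 90 − 87.5313 × 0.515038 = 44.92 kN.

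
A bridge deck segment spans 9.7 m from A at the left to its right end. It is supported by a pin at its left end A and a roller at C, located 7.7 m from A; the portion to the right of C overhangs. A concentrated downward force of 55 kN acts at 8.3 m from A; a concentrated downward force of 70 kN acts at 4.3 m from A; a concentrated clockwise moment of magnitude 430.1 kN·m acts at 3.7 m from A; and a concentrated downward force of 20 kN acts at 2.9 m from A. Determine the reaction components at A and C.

A_x = 0, A_y = -16.77 kN, C_y = 161.8 kN

ΣM about A: C_y·7.7 − 55·8.3 − 70·4.3 − 430.1 − 20·2.9 = 0 → C_y = 1245.6/7.7 = 161.766 ≈ 161.8 kN.
ΣF_y = 0: A_y + 161.766 − 55 − 70 − 20 = 0 → A_y = -16.77 kN.
ΣF_x = 0: no horizontal applied forces, so A_x = 0.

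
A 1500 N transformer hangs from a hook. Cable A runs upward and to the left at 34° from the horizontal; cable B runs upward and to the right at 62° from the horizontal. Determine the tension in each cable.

T_A = 708.1 N, T_B = 1250 N

ΣF_x = 0: −T_A·cos34° + T_B·cos62° = 0 → T_B = 1.7659·T_A.
ΣF_y = 0: T_A·sin34° + T_B·sin62° = 1500.
Substitute: T_A·(0.559193 + 1.7659·0.882948) = 1500 → T_A = 708.085 ≈ 708.1 N.
Then T_B = 1.7659 × 708.085 = 1250 N.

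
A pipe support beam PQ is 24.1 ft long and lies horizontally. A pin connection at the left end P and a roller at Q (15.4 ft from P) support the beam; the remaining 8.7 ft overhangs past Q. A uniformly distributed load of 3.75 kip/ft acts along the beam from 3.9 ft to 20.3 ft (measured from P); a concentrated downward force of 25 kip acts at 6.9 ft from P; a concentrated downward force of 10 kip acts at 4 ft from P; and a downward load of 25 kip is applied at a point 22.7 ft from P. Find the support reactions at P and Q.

P_x = 0, P_y = 22.53 kip, Q_y = 98.97 kip

Resultant of the distributed load: 3.75 × 16.4 = 61.5 kip at 12.1 ft from P.
ΣM about P: Q_y·15.4 − (3.75·16.4)·12.1 − 25·6.9 − 10·4 − 25·22.7 = 0 → Q_y = 1524.15/15.4 = 98.9708 ≈ 98.97 kip.
ΣF_y = 0: P_y + 98.9708 − 3.75·16.4 − 25 − 10 − 25 = 0 → P_y = 22.53 kip.
ΣF_x = 0: no horizontal applied forces, so P_x = 0.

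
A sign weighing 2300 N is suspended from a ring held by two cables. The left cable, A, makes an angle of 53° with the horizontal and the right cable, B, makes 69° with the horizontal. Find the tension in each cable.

ΣF_x = 0: −T_A·cos53° + T_B·cos69° = 0 → T_B = 1.67932·T_A.
ΣF_y = 0: T_A·sin53° + T_B·sin69° = 2300.
Substitute: T_A·(0.798636 + 1.67932·0.93358) = 2300 → T_A = 971.934 ≈ 971.9 N.
Then T_B = 1.67932 × 971.934 = 1632 N.

T_A = 971.9 N, T_B = 1632 N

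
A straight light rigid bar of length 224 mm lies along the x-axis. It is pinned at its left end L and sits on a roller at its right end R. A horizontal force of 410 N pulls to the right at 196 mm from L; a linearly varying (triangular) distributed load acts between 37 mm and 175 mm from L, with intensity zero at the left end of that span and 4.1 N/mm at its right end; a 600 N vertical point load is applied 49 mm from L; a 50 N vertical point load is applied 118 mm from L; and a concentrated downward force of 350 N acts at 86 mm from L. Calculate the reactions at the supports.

Resultant of the triangular load: ½ × 4.1 × 138 = 282.9 N, acting at 129 mm from L (one-third of the span from the peak).
ΣM about L: R_y·224 − (½·4.1·138)·129 − 600·49 − 50·118 − 350·86 = 0 → R_y = 101894.1/224 = 454.884 ≈ 454.9 N.
ΣF_y = 0: L_y + 454.884 − ½·4.1·138 − 600 − 50 − 350 = 0 → L_y = 828.0 N.
ΣF_x = 0: L_x + 410 = 0 → L_x = -410.0 N.

L_x = -410.0 N, L_y = 828.0 N, R_y = 454.9 N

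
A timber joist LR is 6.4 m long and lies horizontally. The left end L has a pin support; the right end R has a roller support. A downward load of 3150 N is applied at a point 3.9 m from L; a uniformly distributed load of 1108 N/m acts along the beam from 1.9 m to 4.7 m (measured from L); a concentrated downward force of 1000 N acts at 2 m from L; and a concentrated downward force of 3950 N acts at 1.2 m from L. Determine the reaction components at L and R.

L_x = 0, L_y = 6630 N, R_y = 4572 N

Resultant of the distributed load: 1108 × 2.8 = 3102.4 N at 3.3 m from L.
ΣM about L: R_y·6.4 − 3150·3.9 − (1108·2.8)·3.3 − 1000·2 − 3950·1.2 = 0 → R_y = 29262.92/6.4 = 4572.33 ≈ 4572 N.
ΣF_y = 0: L_y + 4572.33 − 3150 − 1108·2.8 − 1000 − 3950 = 0 → L_y = 6630 N.
ΣF_x = 0: no horizontal applied forces, so L_x = 0.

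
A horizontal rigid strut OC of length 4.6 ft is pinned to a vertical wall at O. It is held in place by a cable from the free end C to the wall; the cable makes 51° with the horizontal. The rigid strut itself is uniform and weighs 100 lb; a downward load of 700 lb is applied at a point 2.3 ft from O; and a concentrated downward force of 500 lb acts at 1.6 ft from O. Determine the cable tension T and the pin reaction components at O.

T = 738.5 lb, O_x = 464.7 lb, O_y = 726.1 lb

ΣM about O: T·sin51°·4.6 − 100·2.3 − 700·2.3 − 500·1.6 = 0 → T = 2640/(4.6·0.777146) = 738.488 ≈ 738.5 lb.
ΣF_x = 0: O_x − T·cos51° = 0 → O_x = 738.488 × 0.62932 = 464.7 lb.
ΣF_y = 0: O_y + T·sin51° − 100 − 700 − 500 = 0 → O_y = 1300 − 738.488 × 0.777146 = 726.1 lb.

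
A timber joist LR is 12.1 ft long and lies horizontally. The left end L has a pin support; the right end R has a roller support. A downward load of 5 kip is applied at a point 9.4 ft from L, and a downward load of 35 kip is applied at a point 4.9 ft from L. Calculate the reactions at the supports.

Moments about L: R_y·12.1 − 5·9.4 − 35·4.9 = 0 → R_y = 218.5/12.1 = 18.0579 ≈ 18.06 kip.
ΣF_y = 0: L_y + 18.0579 − 5 − 35 = 0 → L_y = 21.94 kip.
ΣF_x = 0: no horizontal applied forces, so L_x = 0.

L_x = 0, L_y = 21.94 kip, R_y = 18.06 kip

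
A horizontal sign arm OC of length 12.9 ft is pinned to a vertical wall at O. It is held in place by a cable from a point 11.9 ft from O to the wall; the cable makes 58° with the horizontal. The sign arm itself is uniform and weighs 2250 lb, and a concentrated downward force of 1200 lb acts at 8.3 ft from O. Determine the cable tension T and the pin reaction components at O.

T = 2425 lb, O_x = 1285 lb, O_y = 1393 lb

ΣM about O: T·sin58°·11.9 − 2250·6.45 − 1200·8.3 = 0 → T = 24472.5/(11.9·0.848048) = 2425 lb.
ΣF_x = 0: O_x − T·cos58° = 0 → O_x = 2425 × 0.529919 = 1285 lb.
ΣF_y = 0: O_y + T·sin58° − 2250 − 1200 = 0 → O_y = 3450 − 2425 × 0.848048 = 1393 lb.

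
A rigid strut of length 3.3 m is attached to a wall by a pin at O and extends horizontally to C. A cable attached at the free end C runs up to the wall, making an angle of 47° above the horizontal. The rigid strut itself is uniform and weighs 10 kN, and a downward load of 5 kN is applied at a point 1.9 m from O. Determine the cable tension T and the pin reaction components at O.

ΣM about O: T·sin47°·3.3 − 10·1.65 − 5·1.9 = 0 → T = 26/(3.3·0.731354) = 10.7729 ≈ 10.77 kN.
ΣF_x = 0: O_x − T·cos47° = 0 → O_x = 10.7729 × 0.681998 = 7.347 kN.
ΣF_y = 0: O_y + T·sin47° − 10 − 5 = 0 → O_y = 15 − 10.7729 × 0.731354 = 7.121 kN.

T = 10.77 kN, O_x = 7.347 kN, O_y = 7.121 kN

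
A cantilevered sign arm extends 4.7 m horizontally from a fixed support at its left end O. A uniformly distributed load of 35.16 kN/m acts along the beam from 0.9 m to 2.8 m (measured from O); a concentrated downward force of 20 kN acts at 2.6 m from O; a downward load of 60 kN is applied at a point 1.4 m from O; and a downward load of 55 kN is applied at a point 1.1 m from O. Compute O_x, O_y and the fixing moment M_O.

Resultant of the distributed load: 35.16 × 1.9 = 66.804 kN at 1.85 m from O.
ΣF_x = 0: O_x = 0.
ΣF_y = 0: O_y − 35.16·1.9 − 20 − 60 − 55 = 0 → O_y = 201.8 kN.
ΣM about O: M_O − (35.16·1.9)·1.85 − 20·2.6 − 60·1.4 − 55·1.1 = 0 → M_O = 320.1 kN·m.

O_x = 0, O_y = 201.8 kN, M_O = 320.1 kN·m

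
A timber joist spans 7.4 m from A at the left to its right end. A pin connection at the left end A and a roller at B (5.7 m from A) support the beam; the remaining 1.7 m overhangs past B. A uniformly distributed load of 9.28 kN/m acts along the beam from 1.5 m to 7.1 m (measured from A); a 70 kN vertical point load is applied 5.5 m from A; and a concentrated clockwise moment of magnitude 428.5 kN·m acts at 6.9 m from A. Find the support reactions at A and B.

A_x = 0, A_y = -59.96 kN, B_y = 181.9 kN

Resultant of the distributed load: 9.28 × 5.6 = 51.968 kN at 4.3 m from A.
Moments about A: B_y·5.7 − (9.28·5.6)·4.3 − 70·5.5 − 428.5 = 0 → B_y = 1036.9624/5.7 = 181.923 ≈ 181.9 kN.
ΣF_y = 0: A_y + 181.923 − 9.28·5.6 − 70 = 0 → A_y = -59.96 kN.
ΣF_x = 0: no horizontal applied forces, so A_x = 0.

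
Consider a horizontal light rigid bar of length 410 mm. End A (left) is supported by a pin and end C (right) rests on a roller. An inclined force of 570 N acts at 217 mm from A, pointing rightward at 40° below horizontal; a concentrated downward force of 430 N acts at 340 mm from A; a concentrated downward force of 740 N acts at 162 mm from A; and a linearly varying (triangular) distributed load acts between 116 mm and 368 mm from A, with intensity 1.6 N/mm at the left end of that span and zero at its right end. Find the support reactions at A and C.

Resultant of the triangular load: ½ × 1.6 × 252 = 201.6 N, acting at 200 mm from A (one-third of the span from the peak).
Taking moments about A: C_y·410 − 570·sin40°·217 − 430·340 − 740·162 − (½·1.6·252)·200 = 0 → C_y = 385906/410 = 941.234 ≈ 941.2 N.
ΣF_y = 0: A_y + 941.234 − 570·sin40° − 430 − 740 − ½·1.6·252 = 0 → A_y = 796.8 N.
ΣF_x = 0: A_x + 570·cos40° = 0 → A_x = -436.6 N.

A_x = -436.6 N, A_y = 796.8 N, C_y = 941.2 N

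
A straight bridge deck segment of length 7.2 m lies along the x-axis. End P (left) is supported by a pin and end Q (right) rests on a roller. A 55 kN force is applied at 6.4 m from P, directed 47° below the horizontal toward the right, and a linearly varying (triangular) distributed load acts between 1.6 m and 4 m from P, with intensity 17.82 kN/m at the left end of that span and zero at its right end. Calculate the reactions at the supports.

P_x = -37.51 kN, P_y = 18.73 kN, Q_y = 42.88 kN

Resultant of the triangular load: ½ × 17.82 × 2.4 = 21.384 kN, acting at 2.4 m from P (one-third of the span from the peak).
ΣM about P: Q_y·7.2 − 55·sin47°·6.4 − (½·17.82·2.4)·2.4 = 0 → Q_y = 308.758/7.2 = 42.8831 ≈ 42.88 kN.
ΣF_y = 0: P_y + 42.8831 − 55·sin47° − ½·17.82·2.4 = 0 → P_y = 18.73 kN.
ΣF_x = 0: P_x + 55·cos47° = 0 → P_x = -37.51 kN.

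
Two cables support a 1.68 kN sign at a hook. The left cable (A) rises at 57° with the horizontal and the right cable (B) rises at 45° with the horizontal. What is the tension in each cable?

ΣF_x = 0: −T_A·cos57° + T_B·cos45° = 0 → T_B = 0.770236·T_A.
ΣF_y = 0: T_A·sin57° + T_B·sin45° = 1.68.
Substitute: T_A·(0.838671 + 0.770236·0.707107) = 1.68 → T_A = 1.21448 ≈ 1.214 kN.
Then T_B = 0.770236 × 1.21448 = 0.9354 kN.

T_A = 1.214 kN, T_B = 0.9354 kN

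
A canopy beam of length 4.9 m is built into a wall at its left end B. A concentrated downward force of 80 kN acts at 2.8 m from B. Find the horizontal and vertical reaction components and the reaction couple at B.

ΣF_x = 0: B_x = 0.
ΣF_y = 0: B_y − 80 = 0 → B_y = 80.00 kN.
ΣM about B: M_B − 80·2.8 = 0 → M_B = 224.0 kN·m.

B_x = 0, B_y = 80.00 kN, M_B = 224.0 kN·m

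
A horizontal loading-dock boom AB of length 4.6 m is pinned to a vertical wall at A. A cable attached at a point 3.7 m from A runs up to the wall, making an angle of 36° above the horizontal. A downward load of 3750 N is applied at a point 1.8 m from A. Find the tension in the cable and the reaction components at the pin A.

ΣM about A: T·sin36°·3.7 − 3750·1.8 = 0 → T = 6750/(3.7·0.587785) = 3103.73 ≈ 3104 N.
ΣF_x = 0: A_x − T·cos36° = 0 → A_x = 3103.73 × 0.809017 = 2511 N.
ΣF_y = 0: A_y + T·sin36° − 3750 = 0 → A_y = 3750 − 3103.73 × 0.587785 = 1926 N.

T = 3104 N, A_x = 2511 N, A_y = 1926 N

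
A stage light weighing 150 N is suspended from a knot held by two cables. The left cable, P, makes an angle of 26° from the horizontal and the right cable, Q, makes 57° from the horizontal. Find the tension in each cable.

T_P = 82.31 N, T_Q = 135.8 N

ΣF_x = 0: −T_P·cos26° + T_Q·cos57° = 0 → T_Q = 1.65026·T_P.
ΣF_y = 0: T_P·sin26° + T_Q·sin57° = 150.
Substitute: T_P·(0.438371 + 1.65026·0.838671) = 150 → T_P = 82.3092 ≈ 82.31 N.
Then T_Q = 1.65026 × 82.3092 = 135.8 N.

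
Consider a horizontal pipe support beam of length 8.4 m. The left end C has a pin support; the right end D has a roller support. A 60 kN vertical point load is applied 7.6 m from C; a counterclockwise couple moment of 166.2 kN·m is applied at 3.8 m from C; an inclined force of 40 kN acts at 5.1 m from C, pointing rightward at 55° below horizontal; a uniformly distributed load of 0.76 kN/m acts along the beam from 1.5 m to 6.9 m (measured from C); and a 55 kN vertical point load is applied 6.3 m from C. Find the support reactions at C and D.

Resultant of the distributed load: 0.76 × 5.4 = 4.104 kN at 4.2 m from C.
ΣM about C: D_y·8.4 − 60·7.6 + 166.2 − 40·sin55°·5.1 − (0.76·5.4)·4.2 − 55·6.3 = 0 → D_y = 820.644/8.4 = 97.6957 ≈ 97.70 kN.
ΣF_y = 0: C_y + 97.6957 − 60 − 40·sin55° − 0.76·5.4 − 55 = 0 → C_y = 54.17 kN.
ΣF_x = 0: C_x + 40·cos55° = 0 → C_x = -22.94 kN.

C_x = -22.94 kN, C_y = 54.17 kN, D_y = 97.70 kN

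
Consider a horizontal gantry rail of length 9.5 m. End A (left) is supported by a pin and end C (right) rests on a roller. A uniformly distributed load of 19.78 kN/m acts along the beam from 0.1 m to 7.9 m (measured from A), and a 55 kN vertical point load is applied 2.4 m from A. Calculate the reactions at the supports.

A_x = 0, A_y = 130.4 kN, C_y = 78.86 kN

Resultant of the distributed load: 19.78 × 7.8 = 154.284 kN at 4 m from A.
Moments about A: C_y·9.5 − (19.78·7.8)·4 − 55·2.4 = 0 → C_y = 749.136/9.5 = 78.8564 ≈ 78.86 kN.
ΣF_y = 0: A_y + 78.8564 − 19.78·7.8 − 55 = 0 → A_y = 130.4 kN.
ΣF_x = 0: no horizontal applied forces, so A_x = 0.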